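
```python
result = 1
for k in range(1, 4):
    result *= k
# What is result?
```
Trace:
  result=1
  result=1, k=1
  result=2, k=2
  result=6, k=3

Final answer: 6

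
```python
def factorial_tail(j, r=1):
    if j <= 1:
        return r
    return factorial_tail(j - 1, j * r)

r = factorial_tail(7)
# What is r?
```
Call trace:
factorial_tail(j=7, r=1)
  factorial_tail(j=6, r=7)
    factorial_tail(j=5, r=42)
      factorial_tail(j=4, r=210)
        factorial_tail(j=3, r=840)
          factorial_tail(j=2, r=2520)
            factorial_tail(j=1, r=5040)
            -> return 5040
          -> return 5040
        -> return 5040
      -> return 5040
    -> return 5040
  -> return 5040
-> return 5040

Final answer: 5040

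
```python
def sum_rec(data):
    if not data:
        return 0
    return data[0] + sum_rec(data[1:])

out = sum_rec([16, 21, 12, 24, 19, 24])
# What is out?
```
Call trace:
sum_rec(data=[16, 21, 12, 24, 19, 24])
  sum_rec(data=[21, 12, 24, 19, 24])
    sum_rec(data=[12, 24, 19, 24])
      sum_rec(data=[24, 19, 24])
        sum_rec(data=[19, 24])
          sum_rec(data=[24])
            sum_rec(data=[])
            -> return 0
          -> return 24
        -> return 43
      -> return 67
    -> return 79
  -> return 100
-> return 116

Final answer: 116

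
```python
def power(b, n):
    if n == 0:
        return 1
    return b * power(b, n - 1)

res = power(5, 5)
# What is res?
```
Call trace:
power(b=5, n=5)
  power(b=5, n=4)
    power(b=5, n=3)
      power(b=5, n=2)
        power(b=5, n=1)
          power(b=5, n=0)
          -> return 1
        -> return 5
      -> return 25
    -> return 125
  -> return 625
-> return 3125

Final answer: 3125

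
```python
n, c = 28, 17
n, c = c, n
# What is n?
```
Trace:
  n=28, c=17
  n=17, c=28

Final answer: 17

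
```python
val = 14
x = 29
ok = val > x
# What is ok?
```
Trace:
  val=14
  val=14, x=29
  val=14, x=29, ok=False

Final answer: False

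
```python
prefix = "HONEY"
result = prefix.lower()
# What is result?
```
Trace:
  prefix='HONEY'
  prefix='HONEY', result='honey'

Final answer: 'honey'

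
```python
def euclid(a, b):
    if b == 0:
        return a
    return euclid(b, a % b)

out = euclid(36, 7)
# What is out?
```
Call trace:
euclid(a=36, b=7)
  euclid(a=7, b=1)
    euclid(a=1, b=0)
    -> return 1
  -> return 1
-> return 1

Final answer: 1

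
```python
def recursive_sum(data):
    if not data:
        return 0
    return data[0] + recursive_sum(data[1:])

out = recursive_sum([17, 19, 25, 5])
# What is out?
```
Call trace:
recursive_sum(data=[17, 19, 25, 5])
  recursive_sum(data=[19, 25, 5])
    recursive_sum(data=[25, 5])
      recursive_sum(data=[5])
        recursive_sum(data=[])
        -> return 0
      -> return 5
    -> return 30
  -> return 49
-> return 66

Final answer: 66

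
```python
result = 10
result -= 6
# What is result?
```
Trace:
  result=10
  result=4

Final answer: 4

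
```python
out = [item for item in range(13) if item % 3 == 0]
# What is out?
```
Trace:
  item=0
  item=1
  item=2
  item=3
  item=4
  item=5
  item=6
  item=7
  item=8
  item=9
  item=10
  item=11
  item=12
  out=[0, 3, 6, 9, 12]

Final answer: [0, 3, 6, 9, 12]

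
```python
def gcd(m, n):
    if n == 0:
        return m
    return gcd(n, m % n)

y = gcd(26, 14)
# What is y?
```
Call trace:
gcd(m=26, n=14)
  gcd(m=14, n=12)
    gcd(m=12, n=2)
      gcd(m=2, n=0)
      -> return 2
    -> return 2
  -> return 2
-> return 2

Final answer: 2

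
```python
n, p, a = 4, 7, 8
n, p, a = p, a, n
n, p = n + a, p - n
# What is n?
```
Trace:
  n=4, p=7, a=8
  n=7, p=8, a=4
  n=11, p=1, a=4

Final answer: 11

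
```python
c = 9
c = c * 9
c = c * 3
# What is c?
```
Trace:
  c=9
  c=81
  c=243

Final answer: 243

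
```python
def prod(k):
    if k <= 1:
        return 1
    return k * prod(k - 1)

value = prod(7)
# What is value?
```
Call trace:
prod(k=7)
  prod(k=6)
    prod(k=5)
      prod(k=4)
        prod(k=3)
          prod(k=2)
            prod(k=1)
            -> return 1
          -> return 2
        -> return 6
      -> return 24
    -> return 120
  -> return 720
-> return 5040

Final answer: 5040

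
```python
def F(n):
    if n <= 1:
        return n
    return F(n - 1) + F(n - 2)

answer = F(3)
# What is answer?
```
Call trace:
F(n=3)
  F(n=2)
    F(n=1)
    -> return 1
    F(n=0)
    -> return 0
  -> return 1
  F(n=1)
  -> return 1
-> return 2

Final answer: 2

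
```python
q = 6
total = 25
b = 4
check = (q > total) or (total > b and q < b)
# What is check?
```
Trace:
  q=6
  q=6, total=25
  q=6, total=25, b=4
  q=6, total=25, b=4, check=False

Final answer: False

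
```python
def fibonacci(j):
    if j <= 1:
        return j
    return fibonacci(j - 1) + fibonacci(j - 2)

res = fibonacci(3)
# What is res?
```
Call trace:
fibonacci(j=3)
  fibonacci(j=2)
    fibonacci(j=1)
    -> return 1
    fibonacci(j=0)
    -> return 0
  -> return 1
  fibonacci(j=1)
  -> return 1
-> return 2

Final answer: 2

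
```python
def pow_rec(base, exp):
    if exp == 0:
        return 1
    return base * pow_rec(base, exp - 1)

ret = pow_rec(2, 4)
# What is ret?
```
Call trace:
pow_rec(base=2, exp=4)
  pow_rec(base=2, exp=3)
    pow_rec(base=2, exp=2)
      pow_rec(base=2, exp=1)
        pow_rec(base=2, exp=0)
        -> return 1
      -> return 2
    -> return 4
  -> return 8
-> return 16

Final answer: 16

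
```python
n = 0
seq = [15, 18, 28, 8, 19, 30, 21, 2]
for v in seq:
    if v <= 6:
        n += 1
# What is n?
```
Trace:
  n=0
  n=0, v=15
  n=0, v=18
  n=0, v=28
  n=0, v=8
  n=0, v=19
  n=0, v=30
  n=0, v=21
  n=1, v=2

Final answer: 1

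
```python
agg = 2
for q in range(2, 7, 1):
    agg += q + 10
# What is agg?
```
Trace:
  agg=2
  agg=14, q=2
  agg=27, q=3
  agg=41, q=4
  agg=56, q=5
  agg=72, q=6

Final answer: 72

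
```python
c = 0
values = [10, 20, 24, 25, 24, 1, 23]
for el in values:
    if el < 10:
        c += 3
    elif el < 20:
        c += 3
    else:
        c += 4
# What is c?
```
Trace:
  c=0
  c=3, el=10
  c=7, el=20
  c=11, el=24
  c=15, el=25
  c=19, el=24
  c=22, el=1
  c=26, el=23

Final answer: 26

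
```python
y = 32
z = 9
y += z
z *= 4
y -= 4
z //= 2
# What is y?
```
Trace:
  y=32
  y=32, z=9
  y=41, z=9
  y=41, z=36
  y=37, z=36
  y=37, z=18

Final answer: 37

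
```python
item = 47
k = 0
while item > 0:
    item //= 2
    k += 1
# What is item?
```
Trace:
  item=47
  item=47, k=0
  item=23, k=1
  item=11, k=2
  item=5, k=3
  item=2, k=4
  item=1, k=5
  item=0, k=6

Final answer: 0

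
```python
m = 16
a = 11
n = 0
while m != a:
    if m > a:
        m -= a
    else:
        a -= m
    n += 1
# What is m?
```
Trace:
  m=16
  m=16, a=11
  m=16, a=11, n=0
  m=5, a=11, n=1
  m=5, a=6, n=2
  m=5, a=1, n=3
  m=4, a=1, n=4
  m=3, a=1, n=5
  m=2, a=1, n=6
  m=1, a=1, n=7

Final answer: 1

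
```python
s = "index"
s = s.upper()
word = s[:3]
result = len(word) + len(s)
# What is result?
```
Trace:
  s='index'
  s='INDEX'
  s='INDEX', word='IND'
  s='INDEX', word='IND', result=8

Final answer: 8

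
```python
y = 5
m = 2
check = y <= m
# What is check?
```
Trace:
  y=5
  y=5, m=2
  y=5, m=2, check=False

Final answer: False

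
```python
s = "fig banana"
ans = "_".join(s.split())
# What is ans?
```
Trace:
  s='fig banana'
  s='fig banana', ans='fig_banana'

Final answer: 'fig_banana'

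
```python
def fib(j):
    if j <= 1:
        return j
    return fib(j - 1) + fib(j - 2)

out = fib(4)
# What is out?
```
Call trace (a repeated sub-call is expanded the first time; later identical calls just restate its return value):
fib(j=4)
  fib(j=3)
    fib(j=2)
      fib(j=1)
      -> return 1
      fib(j=0)
      -> return 0
    -> return 1
    fib(j=1)
    -> return 1
  -> return 2
  fib(j=2) -> return 1  (same call as traced above)
-> return 3

Final answer: 3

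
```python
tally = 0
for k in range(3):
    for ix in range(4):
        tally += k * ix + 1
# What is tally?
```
Trace:
  tally=0
  tally=1, k=0, ix=0
  tally=2, k=0, ix=1
  tally=3, k=0, ix=2
  tally=4, k=0, ix=3
  tally=5, k=1, ix=0
  tally=7, k=1, ix=1
  tally=10, k=1, ix=2
  tally=14, k=1, ix=3
  tally=15, k=2, ix=0
  tally=18, k=2, ix=1
  tally=23, k=2, ix=2
  tally=30, k=2, ix=3

Final answer: 30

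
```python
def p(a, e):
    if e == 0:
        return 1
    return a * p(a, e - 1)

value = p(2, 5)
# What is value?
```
Call trace:
p(a=2, e=5)
  p(a=2, e=4)
    p(a=2, e=3)
      p(a=2, e=2)
        p(a=2, e=1)
          p(a=2, e=0)
          -> return 1
        -> return 2
      -> return 4
    -> return 8
  -> return 16
-> return 32

Final answer: 32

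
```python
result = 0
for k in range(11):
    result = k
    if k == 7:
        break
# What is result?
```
Trace:
  result=0
  result=0, k=0
  result=1, k=1
  result=2, k=2
  result=3, k=3
  result=4, k=4
  result=5, k=5
  result=6, k=6
  result=7, k=7

Final answer: 7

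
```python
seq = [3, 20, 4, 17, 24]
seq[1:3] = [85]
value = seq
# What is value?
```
Trace:
  seq=[3, 20, 4, 17, 24]
  seq=[3, 85, 17, 24]
  seq=[3, 85, 17, 24], value=[3, 85, 17, 24]

Final answer: [3, 85, 17, 24]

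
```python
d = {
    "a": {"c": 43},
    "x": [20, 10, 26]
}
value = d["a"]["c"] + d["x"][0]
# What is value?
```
Trace:
  d={'a': {'c': 43}, 'x': [20, 10, 26]}
  d={'a': {'c': 43}, 'x': [20, 10, 26]}, value=63

Final answer: 63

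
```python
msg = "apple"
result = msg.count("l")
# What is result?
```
Trace:
  msg='apple'
  msg='apple', result=1

Final answer: 1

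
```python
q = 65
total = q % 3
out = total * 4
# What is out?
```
Trace:
  q=65
  q=65, total=2
  q=65, total=2, out=8

Final answer: 8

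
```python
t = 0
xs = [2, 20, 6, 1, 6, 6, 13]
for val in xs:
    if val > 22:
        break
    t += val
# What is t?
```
Trace:
  t=0
  t=2, val=2
  t=22, val=20
  t=28, val=6
  t=29, val=1
  t=35, val=6
  t=41, val=6
  t=54, val=13

Final answer: 54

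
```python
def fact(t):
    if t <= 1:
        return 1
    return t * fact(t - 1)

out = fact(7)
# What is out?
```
Call trace:
fact(t=7)
  fact(t=6)
    fact(t=5)
      fact(t=4)
        fact(t=3)
          fact(t=2)
            fact(t=1)
            -> return 1
          -> return 2
        -> return 6
      -> return 24
    -> return 120
  -> return 720
-> return 5040

Final answer: 5040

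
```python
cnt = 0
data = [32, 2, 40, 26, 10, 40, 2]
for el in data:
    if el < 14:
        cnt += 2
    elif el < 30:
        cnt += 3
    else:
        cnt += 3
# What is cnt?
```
Trace:
  cnt=0
  cnt=3, el=32
  cnt=5, el=2
  cnt=8, el=40
  cnt=11, el=26
  cnt=13, el=10
  cnt=16, el=40
  cnt=18, el=2

Final answer: 18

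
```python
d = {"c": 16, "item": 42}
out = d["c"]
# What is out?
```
Trace:
  d={'c': 16, 'item': 42}
  d={'c': 16, 'item': 42}, out=16

Final answer: 16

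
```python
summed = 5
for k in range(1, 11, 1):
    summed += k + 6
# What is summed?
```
Trace:
  summed=5
  summed=12, k=1
  summed=20, k=2
  summed=29, k=3
  summed=39, k=4
  summed=50, k=5
  summed=62, k=6
  summed=75, k=7
  summed=89, k=8
  summed=104, k=9
  summed=120, k=10

Final answer: 120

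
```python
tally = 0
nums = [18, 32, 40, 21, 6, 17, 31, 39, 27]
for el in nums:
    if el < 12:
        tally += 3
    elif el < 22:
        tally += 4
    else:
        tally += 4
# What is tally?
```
Trace:
  tally=0
  tally=4, el=18
  tally=8, el=32
  tally=12, el=40
  tally=16, el=21
  tally=19, el=6
  tally=23, el=17
  tally=27, el=31
  tally=31, el=39
  tally=35, el=27

Final answer: 35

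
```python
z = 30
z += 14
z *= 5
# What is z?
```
Trace:
  z=30
  z=44
  z=220

Final answer: 220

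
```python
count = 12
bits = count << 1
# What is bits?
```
Trace:
  count=12
  count=12, bits=24

Final answer: 24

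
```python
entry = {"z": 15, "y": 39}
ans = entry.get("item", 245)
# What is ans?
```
Trace:
  entry={'z': 15, 'y': 39}
  entry={'z': 15, 'y': 39}, ans=245

Final answer: 245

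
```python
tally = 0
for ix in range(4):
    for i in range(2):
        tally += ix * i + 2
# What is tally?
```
Trace:
  tally=0
  tally=2, ix=0, i=0
  tally=4, ix=0, i=1
  tally=6, ix=1, i=0
  tally=9, ix=1, i=1
  tally=11, ix=2, i=0
  tally=15, ix=2, i=1
  tally=17, ix=3, i=0
  tally=22, ix=3, i=1

Final answer: 22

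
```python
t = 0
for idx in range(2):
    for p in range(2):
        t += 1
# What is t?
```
Trace:
  t=0
  t=1, idx=0, p=0
  t=2, idx=0, p=1
  t=3, idx=1, p=0
  t=4, idx=1, p=1

Final answer: 4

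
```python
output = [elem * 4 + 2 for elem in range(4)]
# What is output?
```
Trace:
  elem=0
  elem=1
  elem=2
  elem=3
  output=[2, 6, 10, 14]

Final answer: [2, 6, 10, 14]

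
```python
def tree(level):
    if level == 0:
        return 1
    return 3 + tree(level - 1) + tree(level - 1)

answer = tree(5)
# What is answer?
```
Call trace (a repeated sub-call is expanded the first time; later identical calls just restate its return value):
tree(level=5)
  tree(level=4)
    tree(level=3)
      tree(level=2)
        tree(level=1)
          tree(level=0)
          -> return 1
          tree(level=0)
          -> return 1
        -> return 5
        tree(level=1) -> return 5  (same call as traced above)
      -> return 13
      tree(level=2) -> return 13  (same call as traced above)
    -> return 29
    tree(level=3) -> return 29  (same call as traced above)
  -> return 61
  tree(level=4) -> return 61  (same call as traced above)
-> return 125

Final answer: 125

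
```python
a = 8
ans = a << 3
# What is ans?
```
Trace:
  a=8
  a=8, ans=64

Final answer: 64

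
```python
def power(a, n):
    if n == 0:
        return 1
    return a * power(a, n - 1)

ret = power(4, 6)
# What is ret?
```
Call trace:
power(a=4, n=6)
  power(a=4, n=5)
    power(a=4, n=4)
      power(a=4, n=3)
        power(a=4, n=2)
          power(a=4, n=1)
            power(a=4, n=0)
            -> return 1
          -> return 4
        -> return 16
      -> return 64
    -> return 256
  -> return 1024
-> return 4096

Final answer: 4096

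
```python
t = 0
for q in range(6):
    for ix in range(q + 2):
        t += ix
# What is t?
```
Trace:
  t=0
  t=0, q=0, ix=0
  t=1, q=0, ix=1
  t=1, q=1, ix=0
  t=2, q=1, ix=1
  t=4, q=1, ix=2
  t=4, q=2, ix=0
  t=5, q=2, ix=1
  t=7, q=2, ix=2
  t=10, q=2, ix=3
  t=10, q=3, ix=0
  t=11, q=3, ix=1
  t=13, q=3, ix=2
  t=16, q=3, ix=3
  t=20, q=3, ix=4
  t=20, q=4, ix=0
  t=21, q=4, ix=1
  t=23, q=4, ix=2
  t=26, q=4, ix=3
  t=30, q=4, ix=4
  t=35, q=4, ix=5
  t=35, q=5, ix=0
  t=36, q=5, ix=1
  t=38, q=5, ix=2
  t=41, q=5, ix=3
  t=45, q=5, ix=4
  t=50, q=5, ix=5
  t=56, q=5, ix=6

Final answer: 56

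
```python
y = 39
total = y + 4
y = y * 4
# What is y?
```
Trace:
  y=39
  y=39, total=43
  y=156, total=43

Final answer: 156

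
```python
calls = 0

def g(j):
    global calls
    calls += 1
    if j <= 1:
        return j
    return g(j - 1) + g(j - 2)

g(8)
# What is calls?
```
Call trace (a repeated sub-call is expanded the first time; later identical calls just restate its return value):
g(j=8)
  g(j=7)
    g(j=6)
      g(j=5)
        g(j=4)
          g(j=3)
            g(j=2)
              g(j=1)
              -> return 1
              g(j=0)
              -> return 0
            -> return 1
            g(j=1)
            -> return 1
          -> return 2
          g(j=2) -> return 1  (same call as traced above)
        -> return 3
        g(j=3) -> return 2  (same call as traced above)
      -> return 5
      g(j=4) -> return 3  (same call as traced above)
    -> return 8
    g(j=5) -> return 5  (same call as traced above)
  -> return 13
  g(j=6) -> return 8  (same call as traced above)
-> return 21

calls is incremented once per call, so count the calls in each subtree. Let C(j) = number of calls made by g(j).
C(0) = C(1) = 1 (base case, no recursion); C(j) = 1 + C(j - 1) + C(j - 2) otherwise.
C(2) = 1 + C(1) + C(0) = 1 + 1 + 1 = 3
C(3) = 1 + C(2) + C(1) = 1 + 3 + 1 = 5
C(4) = 1 + C(3) + C(2) = 1 + 5 + 3 = 9
C(5) = 1 + C(4) + C(3) = 1 + 9 + 5 = 15
C(6) = 1 + C(5) + C(4) = 1 + 15 + 9 = 25
C(7) = 1 + C(6) + C(5) = 1 + 25 + 15 = 41
C(8) = 1 + C(7) + C(6) = 1 + 41 + 25 = 67
calls = C(8) = 67

Final answer: 67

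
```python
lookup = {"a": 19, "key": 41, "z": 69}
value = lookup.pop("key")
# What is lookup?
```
Trace:
  lookup={'a': 19, 'key': 41, 'z': 69}
  lookup={'a': 19, 'z': 69}, value=41

Final answer: {'a': 19, 'z': 69}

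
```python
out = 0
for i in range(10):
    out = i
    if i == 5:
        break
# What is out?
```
Trace:
  out=0
  out=0, i=0
  out=1, i=1
  out=2, i=2
  out=3, i=3
  out=4, i=4
  out=5, i=5

Final answer: 5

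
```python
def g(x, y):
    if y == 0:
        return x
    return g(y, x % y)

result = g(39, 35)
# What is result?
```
Call trace:
g(x=39, y=35)
  g(x=35, y=4)
    g(x=4, y=3)
      g(x=3, y=1)
        g(x=1, y=0)
        -> return 1
      -> return 1
    -> return 1
  -> return 1
-> return 1

Final answer: 1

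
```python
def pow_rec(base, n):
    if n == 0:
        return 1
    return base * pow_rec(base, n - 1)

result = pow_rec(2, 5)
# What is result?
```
Call trace:
pow_rec(base=2, n=5)
  pow_rec(base=2, n=4)
    pow_rec(base=2, n=3)
      pow_rec(base=2, n=2)
        pow_rec(base=2, n=1)
          pow_rec(base=2, n=0)
          -> return 1
        -> return 2
      -> return 4
    -> return 8
  -> return 16
-> return 32

Final answer: 32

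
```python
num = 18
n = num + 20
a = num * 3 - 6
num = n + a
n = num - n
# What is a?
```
Trace:
  num=18
  num=18, n=38
  num=18, n=38, a=48
  num=86, n=38, a=48
  num=86, n=48, a=48

Final answer: 48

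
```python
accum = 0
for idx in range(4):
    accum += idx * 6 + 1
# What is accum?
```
Trace:
  accum=0
  accum=1, idx=0
  accum=8, idx=1
  accum=21, idx=2
  accum=40, idx=3

Final answer: 40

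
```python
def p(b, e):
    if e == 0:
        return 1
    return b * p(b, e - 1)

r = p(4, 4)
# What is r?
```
Call trace:
p(b=4, e=4)
  p(b=4, e=3)
    p(b=4, e=2)
      p(b=4, e=1)
        p(b=4, e=0)
        -> return 1
      -> return 4
    -> return 16
  -> return 64
-> return 256

Final answer: 256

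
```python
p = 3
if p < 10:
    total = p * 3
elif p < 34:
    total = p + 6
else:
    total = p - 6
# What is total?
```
Trace:
  p=3
  p=3, total=9

Final answer: 9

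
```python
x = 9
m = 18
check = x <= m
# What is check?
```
Trace:
  x=9
  x=9, m=18
  x=9, m=18, check=True

Final answer: True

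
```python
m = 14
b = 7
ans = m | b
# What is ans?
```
Trace:
  m=14
  m=14, b=7
  m=14, b=7, ans=15

Final answer: 15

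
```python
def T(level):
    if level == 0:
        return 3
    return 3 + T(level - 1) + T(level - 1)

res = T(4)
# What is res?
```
Call trace (a repeated sub-call is expanded the first time; later identical calls just restate its return value):
T(level=4)
  T(level=3)
    T(level=2)
      T(level=1)
        T(level=0)
        -> return 3
        T(level=0)
        -> return 3
      -> return 9
      T(level=1) -> return 9  (same call as traced above)
    -> return 21
    T(level=2) -> return 21  (same call as traced above)
  -> return 45
  T(level=3) -> return 45  (same call as traced above)
-> return 93

Final answer: 93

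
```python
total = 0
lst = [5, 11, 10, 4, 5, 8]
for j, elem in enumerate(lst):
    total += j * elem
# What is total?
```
Trace:
  total=0
  total=0, j=0, elem=5
  total=11, j=1, elem=11
  total=31, j=2, elem=10
  total=43, j=3, elem=4
  total=63, j=4, elem=5
  total=103, j=5, elem=8

Final answer: 103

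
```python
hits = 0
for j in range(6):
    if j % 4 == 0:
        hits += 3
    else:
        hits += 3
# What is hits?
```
Trace:
  hits=0
  hits=3, j=0
  hits=6, j=1
  hits=9, j=2
  hits=12, j=3
  hits=15, j=4
  hits=18, j=5

Final answer: 18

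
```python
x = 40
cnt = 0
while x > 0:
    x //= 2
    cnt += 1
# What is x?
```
Trace:
  x=40
  x=40, cnt=0
  x=20, cnt=1
  x=10, cnt=2
  x=5, cnt=3
  x=2, cnt=4
  x=1, cnt=5
  x=0, cnt=6

Final answer: 0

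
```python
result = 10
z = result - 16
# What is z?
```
Trace:
  result=10
  result=10, z=-6

Final answer: -6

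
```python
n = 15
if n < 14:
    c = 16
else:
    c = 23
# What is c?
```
Trace:
  n=15
  n=15, c=23

Final answer: 23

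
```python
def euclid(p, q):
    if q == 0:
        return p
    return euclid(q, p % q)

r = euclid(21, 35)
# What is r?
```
Call trace:
euclid(p=21, q=35)
  euclid(p=35, q=21)
    euclid(p=21, q=14)
      euclid(p=14, q=7)
        euclid(p=7, q=0)
        -> return 7
      -> return 7
    -> return 7
  -> return 7
-> return 7

Final answer: 7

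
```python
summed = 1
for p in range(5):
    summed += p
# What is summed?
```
Trace:
  summed=1
  summed=1, p=0
  summed=2, p=1
  summed=4, p=2
  summed=7, p=3
  summed=11, p=4

Final answer: 11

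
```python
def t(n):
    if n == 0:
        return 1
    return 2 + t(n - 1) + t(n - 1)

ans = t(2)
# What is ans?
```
Call trace (a repeated sub-call is expanded the first time; later identical calls just restate its return value):
t(n=2)
  t(n=1)
    t(n=0)
    -> return 1
    t(n=0)
    -> return 1
  -> return 4
  t(n=1) -> return 4  (same call as traced above)
-> return 10

Final answer: 10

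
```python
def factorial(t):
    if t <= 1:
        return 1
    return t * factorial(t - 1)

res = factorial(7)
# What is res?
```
Call trace:
factorial(t=7)
  factorial(t=6)
    factorial(t=5)
      factorial(t=4)
        factorial(t=3)
          factorial(t=2)
            factorial(t=1)
            -> return 1
          -> return 2
        -> return 6
      -> return 24
    -> return 120
  -> return 720
-> return 5040

Final answer: 5040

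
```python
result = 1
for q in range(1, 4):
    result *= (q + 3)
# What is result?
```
Trace:
  result=1
  result=4, q=1
  result=20, q=2
  result=120, q=3

Final answer: 120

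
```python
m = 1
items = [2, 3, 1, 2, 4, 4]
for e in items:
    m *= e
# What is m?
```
Trace:
  m=1
  m=2, e=2
  m=6, e=3
  m=6, e=1
  m=12, e=2
  m=48, e=4
  m=192, e=4

Final answer: 192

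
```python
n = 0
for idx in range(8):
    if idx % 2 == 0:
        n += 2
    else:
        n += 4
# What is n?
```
Trace:
  n=0
  n=2, idx=0
  n=6, idx=1
  n=8, idx=2
  n=12, idx=3
  n=14, idx=4
  n=18, idx=5
  n=20, idx=6
  n=24, idx=7

Final answer: 24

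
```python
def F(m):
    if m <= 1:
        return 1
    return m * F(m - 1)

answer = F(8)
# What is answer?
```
Call trace:
F(m=8)
  F(m=7)
    F(m=6)
      F(m=5)
        F(m=4)
          F(m=3)
            F(m=2)
              F(m=1)
              -> return 1
            -> return 2
          -> return 6
        -> return 24
      -> return 120
    -> return 720
  -> return 5040
-> return 40320

Final answer: 40320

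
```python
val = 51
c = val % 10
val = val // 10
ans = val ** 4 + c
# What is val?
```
Trace:
  val=51
  val=51, c=1
  val=5, c=1
  val=5, c=1, ans=626

Final answer: 5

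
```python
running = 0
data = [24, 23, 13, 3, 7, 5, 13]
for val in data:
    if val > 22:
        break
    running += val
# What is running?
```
Trace:
  running=0
  running=0, val=24

Final answer: 0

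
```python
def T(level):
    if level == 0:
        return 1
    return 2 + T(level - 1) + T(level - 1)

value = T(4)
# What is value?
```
Call trace (a repeated sub-call is expanded the first time; later identical calls just restate its return value):
T(level=4)
  T(level=3)
    T(level=2)
      T(level=1)
        T(level=0)
        -> return 1
        T(level=0)
        -> return 1
      -> return 4
      T(level=1) -> return 4  (same call as traced above)
    -> return 10
    T(level=2) -> return 10  (same call as traced above)
  -> return 22
  T(level=3) -> return 22  (same call as traced above)
-> return 46

Final answer: 46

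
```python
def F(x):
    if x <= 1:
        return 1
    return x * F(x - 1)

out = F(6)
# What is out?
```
Call trace:
F(x=6)
  F(x=5)
    F(x=4)
      F(x=3)
        F(x=2)
          F(x=1)
          -> return 1
        -> return 2
      -> return 6
    -> return 24
  -> return 120
-> return 720

Final answer: 720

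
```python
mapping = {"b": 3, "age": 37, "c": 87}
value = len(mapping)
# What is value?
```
Trace:
  mapping={'b': 3, 'age': 37, 'c': 87}
  mapping={'b': 3, 'age': 37, 'c': 87}, value=3

Final answer: 3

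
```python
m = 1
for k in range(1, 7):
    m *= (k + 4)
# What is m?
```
Trace:
  m=1
  m=5, k=1
  m=30, k=2
  m=210, k=3
  m=1680, k=4
  m=15120, k=5
  m=151200, k=6

Final answer: 151200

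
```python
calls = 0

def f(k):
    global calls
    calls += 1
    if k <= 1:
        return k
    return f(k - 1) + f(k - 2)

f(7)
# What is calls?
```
Call trace (a repeated sub-call is expanded the first time; later identical calls just restate its return value):
f(k=7)
  f(k=6)
    f(k=5)
      f(k=4)
        f(k=3)
          f(k=2)
            f(k=1)
            -> return 1
            f(k=0)
            -> return 0
          -> return 1
          f(k=1)
          -> return 1
        -> return 2
        f(k=2) -> return 1  (same call as traced above)
      -> return 3
      f(k=3) -> return 2  (same call as traced above)
    -> return 5
    f(k=4) -> return 3  (same call as traced above)
  -> return 8
  f(k=5) -> return 5  (same call as traced above)
-> return 13

calls is incremented once per call, so count the calls in each subtree. Let C(k) = number of calls made by f(k).
C(0) = C(1) = 1 (base case, no recursion); C(k) = 1 + C(k - 1) + C(k - 2) otherwise.
C(2) = 1 + C(1) + C(0) = 1 + 1 + 1 = 3
C(3) = 1 + C(2) + C(1) = 1 + 3 + 1 = 5
C(4) = 1 + C(3) + C(2) = 1 + 5 + 3 = 9
C(5) = 1 + C(4) + C(3) = 1 + 9 + 5 = 15
C(6) = 1 + C(5) + C(4) = 1 + 15 + 9 = 25
C(7) = 1 + C(6) + C(5) = 1 + 25 + 15 = 41
calls = C(7) = 41

Final answer: 41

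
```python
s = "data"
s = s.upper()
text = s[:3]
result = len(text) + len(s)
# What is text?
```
Trace:
  s='data'
  s='DATA'
  s='DATA', text='DAT'
  s='DATA', text='DAT', result=7

Final answer: 'DAT'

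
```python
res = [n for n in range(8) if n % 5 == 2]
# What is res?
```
Trace:
  n=0
  n=1
  n=2
  n=3
  n=4
  n=5
  n=6
  n=7
  res=[2, 7]

Final answer: [2, 7]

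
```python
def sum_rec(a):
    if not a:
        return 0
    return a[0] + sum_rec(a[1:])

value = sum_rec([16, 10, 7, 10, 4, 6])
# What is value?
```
Call trace:
sum_rec(a=[16, 10, 7, 10, 4, 6])
  sum_rec(a=[10, 7, 10, 4, 6])
    sum_rec(a=[7, 10, 4, 6])
      sum_rec(a=[10, 4, 6])
        sum_rec(a=[4, 6])
          sum_rec(a=[6])
            sum_rec(a=[])
            -> return 0
          -> return 6
        -> return 10
      -> return 20
    -> return 27
  -> return 37
-> return 53

Final answer: 53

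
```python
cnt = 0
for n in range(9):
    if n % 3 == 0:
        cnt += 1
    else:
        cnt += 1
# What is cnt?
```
Trace:
  cnt=0
  cnt=1, n=0
  cnt=2, n=1
  cnt=3, n=2
  cnt=4, n=3
  cnt=5, n=4
  cnt=6, n=5
  cnt=7, n=6
  cnt=8, n=7
  cnt=9, n=8

Final answer: 9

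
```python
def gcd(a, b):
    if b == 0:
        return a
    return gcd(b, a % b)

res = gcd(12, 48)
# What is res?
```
Call trace:
gcd(a=12, b=48)
  gcd(a=48, b=12)
    gcd(a=12, b=0)
    -> return 12
  -> return 12
-> return 12

Final answer: 12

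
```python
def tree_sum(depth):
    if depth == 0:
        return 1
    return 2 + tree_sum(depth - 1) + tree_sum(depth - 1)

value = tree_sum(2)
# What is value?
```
Call trace (a repeated sub-call is expanded the first time; later identical calls just restate its return value):
tree_sum(depth=2)
  tree_sum(depth=1)
    tree_sum(depth=0)
    -> return 1
    tree_sum(depth=0)
    -> return 1
  -> return 4
  tree_sum(depth=1) -> return 4  (same call as traced above)
-> return 10

Final answer: 10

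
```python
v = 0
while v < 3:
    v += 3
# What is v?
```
Trace:
  v=0
  v=3

Final answer: 3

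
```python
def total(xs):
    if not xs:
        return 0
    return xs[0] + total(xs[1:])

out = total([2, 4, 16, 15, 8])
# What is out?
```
Call trace:
total(xs=[2, 4, 16, 15, 8])
  total(xs=[4, 16, 15, 8])
    total(xs=[16, 15, 8])
      total(xs=[15, 8])
        total(xs=[8])
          total(xs=[])
          -> return 0
        -> return 8
      -> return 23
    -> return 39
  -> return 43
-> return 45

Final answer: 45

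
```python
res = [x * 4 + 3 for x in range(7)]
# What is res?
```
Trace:
  x=0
  x=1
  x=2
  x=3
  x=4
  x=5
  x=6
  res=[3, 7, 11, 15, 19, 23, 27]

Final answer: [3, 7, 11, 15, 19, 23, 27]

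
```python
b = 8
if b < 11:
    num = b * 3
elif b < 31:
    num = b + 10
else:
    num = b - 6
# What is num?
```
Trace:
  b=8
  b=8, num=24

Final answer: 24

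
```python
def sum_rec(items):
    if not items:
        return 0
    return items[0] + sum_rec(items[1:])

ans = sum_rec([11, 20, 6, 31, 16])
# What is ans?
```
Call trace:
sum_rec(items=[11, 20, 6, 31, 16])
  sum_rec(items=[20, 6, 31, 16])
    sum_rec(items=[6, 31, 16])
      sum_rec(items=[31, 16])
        sum_rec(items=[16])
          sum_rec(items=[])
          -> return 0
        -> return 16
      -> return 47
    -> return 53
  -> return 73
-> return 84

Final answer: 84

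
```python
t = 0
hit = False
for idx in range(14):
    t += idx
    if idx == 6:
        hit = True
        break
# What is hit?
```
Trace:
  t=0
  t=0, hit=False
  t=0, hit=False, idx=0
  t=1, hit=False, idx=1
  t=3, hit=False, idx=2
  t=6, hit=False, idx=3
  t=10, hit=False, idx=4
  t=15, hit=False, idx=5
  t=21, hit=True, idx=6

Final answer: True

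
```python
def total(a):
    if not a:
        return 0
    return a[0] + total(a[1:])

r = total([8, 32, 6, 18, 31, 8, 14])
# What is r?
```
Call trace:
total(a=[8, 32, 6, 18, 31, 8, 14])
  total(a=[32, 6, 18, 31, 8, 14])
    total(a=[6, 18, 31, 8, 14])
      total(a=[18, 31, 8, 14])
        total(a=[31, 8, 14])
          total(a=[8, 14])
            total(a=[14])
              total(a=[])
              -> return 0
            -> return 14
          -> return 22
        -> return 53
      -> return 71
    -> return 77
  -> return 109
-> return 117

Final answer: 117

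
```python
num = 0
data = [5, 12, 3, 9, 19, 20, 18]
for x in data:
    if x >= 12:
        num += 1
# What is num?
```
Trace:
  num=0
  num=0, x=5
  num=1, x=12
  num=1, x=3
  num=1, x=9
  num=2, x=19
  num=3, x=20
  num=4, x=18

Final answer: 4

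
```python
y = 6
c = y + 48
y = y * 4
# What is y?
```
Trace:
  y=6
  y=6, c=54
  y=24, c=54

Final answer: 24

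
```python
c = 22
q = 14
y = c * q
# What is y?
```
Trace:
  c=22
  c=22, q=14
  c=22, q=14, y=308

Final answer: 308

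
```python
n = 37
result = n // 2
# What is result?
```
Trace:
  n=37
  n=37, result=18

Final answer: 18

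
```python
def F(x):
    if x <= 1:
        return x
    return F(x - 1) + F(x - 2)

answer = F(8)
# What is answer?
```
Call trace (a repeated sub-call is expanded the first time; later identical calls just restate its return value):
F(x=8)
  F(x=7)
    F(x=6)
      F(x=5)
        F(x=4)
          F(x=3)
            F(x=2)
              F(x=1)
              -> return 1
              F(x=0)
              -> return 0
            -> return 1
            F(x=1)
            -> return 1
          -> return 2
          F(x=2) -> return 1  (same call as traced above)
        -> return 3
        F(x=3) -> return 2  (same call as traced above)
      -> return 5
      F(x=4) -> return 3  (same call as traced above)
    -> return 8
    F(x=5) -> return 5  (same call as traced above)
  -> return 13
  F(x=6) -> return 8  (same call as traced above)
-> return 21

Final answer: 21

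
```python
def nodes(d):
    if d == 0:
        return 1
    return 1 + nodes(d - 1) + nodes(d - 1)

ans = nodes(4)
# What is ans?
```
Call trace (a repeated sub-call is expanded the first time; later identical calls just restate its return value):
nodes(d=4)
  nodes(d=3)
    nodes(d=2)
      nodes(d=1)
        nodes(d=0)
        -> return 1
        nodes(d=0)
        -> return 1
      -> return 3
      nodes(d=1) -> return 3  (same call as traced above)
    -> return 7
    nodes(d=2) -> return 7  (same call as traced above)
  -> return 15
  nodes(d=3) -> return 15  (same call as traced above)
-> return 31

Final answer: 31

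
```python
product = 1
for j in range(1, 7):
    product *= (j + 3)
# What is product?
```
Trace:
  product=1
  product=4, j=1
  product=20, j=2
  product=120, j=3
  product=840, j=4
  product=6720, j=5
  product=60480, j=6

Final answer: 60480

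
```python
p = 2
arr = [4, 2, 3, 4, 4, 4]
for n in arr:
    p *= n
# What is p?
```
Trace:
  p=2
  p=8, n=4
  p=16, n=2
  p=48, n=3
  p=192, n=4
  p=768, n=4
  p=3072, n=4

Final answer: 3072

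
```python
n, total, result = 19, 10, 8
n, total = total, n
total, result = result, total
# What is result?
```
Trace:
  n=19, total=10, result=8
  n=10, total=19, result=8
  n=10, total=8, result=19

Final answer: 19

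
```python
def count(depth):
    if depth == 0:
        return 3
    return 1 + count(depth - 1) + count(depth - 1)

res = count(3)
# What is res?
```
Call trace (a repeated sub-call is expanded the first time; later identical calls just restate its return value):
count(depth=3)
  count(depth=2)
    count(depth=1)
      count(depth=0)
      -> return 3
      count(depth=0)
      -> return 3
    -> return 7
    count(depth=1) -> return 7  (same call as traced above)
  -> return 15
  count(depth=2) -> return 15  (same call as traced above)
-> return 31

Final answer: 31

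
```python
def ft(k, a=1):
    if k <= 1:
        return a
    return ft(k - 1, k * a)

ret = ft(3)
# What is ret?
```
Call trace:
ft(k=3, a=1)
  ft(k=2, a=3)
    ft(k=1, a=6)
    -> return 6
  -> return 6
-> return 6

Final answer: 6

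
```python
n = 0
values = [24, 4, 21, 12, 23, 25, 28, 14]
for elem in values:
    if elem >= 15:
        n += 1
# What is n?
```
Trace:
  n=0
  n=1, elem=24
  n=1, elem=4
  n=2, elem=21
  n=2, elem=12
  n=3, elem=23
  n=4, elem=25
  n=5, elem=28
  n=5, elem=14

Final answer: 5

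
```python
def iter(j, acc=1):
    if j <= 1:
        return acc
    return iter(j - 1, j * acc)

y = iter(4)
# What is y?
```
Call trace:
iter(j=4, acc=1)
  iter(j=3, acc=4)
    iter(j=2, acc=12)
      iter(j=1, acc=24)
      -> return 24
    -> return 24
  -> return 24
-> return 24

Final answer: 24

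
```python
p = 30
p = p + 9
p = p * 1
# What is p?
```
Trace:
  p=30
  p=39
  p=39

Final answer: 39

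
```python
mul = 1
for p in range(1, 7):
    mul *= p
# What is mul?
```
Trace:
  mul=1
  mul=1, p=1
  mul=2, p=2
  mul=6, p=3
  mul=24, p=4
  mul=120, p=5
  mul=720, p=6

Final answer: 720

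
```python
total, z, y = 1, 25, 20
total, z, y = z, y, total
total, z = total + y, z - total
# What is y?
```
Trace:
  total=1, z=25, y=20
  total=25, z=20, y=1
  total=26, z=-5, y=1

Final answer: 1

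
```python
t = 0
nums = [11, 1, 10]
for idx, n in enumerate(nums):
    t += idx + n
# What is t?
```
Trace:
  t=0
  t=11, idx=0, n=11
  t=13, idx=1, n=1
  t=25, idx=2, n=10

Final answer: 25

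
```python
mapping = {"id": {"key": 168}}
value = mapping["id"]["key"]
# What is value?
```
Trace:
  mapping={'id': {'key': 168}}
  mapping={'id': {'key': 168}}, value=168

Final answer: 168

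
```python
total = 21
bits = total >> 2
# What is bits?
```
Trace:
  total=21
  total=21, bits=5

Final answer: 5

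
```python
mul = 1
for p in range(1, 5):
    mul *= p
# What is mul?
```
Trace:
  mul=1
  mul=1, p=1
  mul=2, p=2
  mul=6, p=3
  mul=24, p=4

Final answer: 24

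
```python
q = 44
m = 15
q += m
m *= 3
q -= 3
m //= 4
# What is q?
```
Trace:
  q=44
  q=44, m=15
  q=59, m=15
  q=59, m=45
  q=56, m=45
  q=56, m=11

Final answer: 56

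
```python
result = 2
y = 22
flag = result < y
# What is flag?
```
Trace:
  result=2
  result=2, y=22
  result=2, y=22, flag=True

Final answer: True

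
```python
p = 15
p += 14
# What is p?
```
Trace:
  p=15
  p=29

Final answer: 29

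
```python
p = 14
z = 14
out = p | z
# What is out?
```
Trace:
  p=14
  p=14, z=14
  p=14, z=14, out=14

Final answer: 14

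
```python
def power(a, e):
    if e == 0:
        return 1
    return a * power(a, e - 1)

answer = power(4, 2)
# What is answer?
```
Call trace:
power(a=4, e=2)
  power(a=4, e=1)
    power(a=4, e=0)
    -> return 1
  -> return 4
-> return 16

Final answer: 16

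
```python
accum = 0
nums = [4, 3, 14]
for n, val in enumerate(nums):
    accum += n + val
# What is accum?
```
Trace:
  accum=0
  accum=4, n=0, val=4
  accum=8, n=1, val=3
  accum=24, n=2, val=14

Final answer: 24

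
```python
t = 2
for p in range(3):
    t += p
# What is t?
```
Trace:
  t=2
  t=2, p=0
  t=3, p=1
  t=5, p=2

Final answer: 5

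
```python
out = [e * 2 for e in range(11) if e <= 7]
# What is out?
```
Trace:
  e=0
  e=1
  e=2
  e=3
  e=4
  e=5
  e=6
  e=7
  e=8
  e=9
  e=10
  out=[0, 2, 4, 6, 8, 10, 12, 14]

Final answer: [0, 2, 4, 6, 8, 10, 12, 14]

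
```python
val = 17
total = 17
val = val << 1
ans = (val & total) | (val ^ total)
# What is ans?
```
Trace:
  val=17
  val=17, total=17
  val=34, total=17
  val=34, total=17, ans=51

Final answer: 51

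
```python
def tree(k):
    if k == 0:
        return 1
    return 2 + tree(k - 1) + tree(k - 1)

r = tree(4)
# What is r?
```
Call trace (a repeated sub-call is expanded the first time; later identical calls just restate its return value):
tree(k=4)
  tree(k=3)
    tree(k=2)
      tree(k=1)
        tree(k=0)
        -> return 1
        tree(k=0)
        -> return 1
      -> return 4
      tree(k=1) -> return 4  (same call as traced above)
    -> return 10
    tree(k=2) -> return 10  (same call as traced above)
  -> return 22
  tree(k=3) -> return 22  (same call as traced above)
-> return 46

Final answer: 46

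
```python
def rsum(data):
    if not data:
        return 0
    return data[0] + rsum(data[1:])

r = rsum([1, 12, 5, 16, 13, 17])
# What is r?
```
Call trace:
rsum(data=[1, 12, 5, 16, 13, 17])
  rsum(data=[12, 5, 16, 13, 17])
    rsum(data=[5, 16, 13, 17])
      rsum(data=[16, 13, 17])
        rsum(data=[13, 17])
          rsum(data=[17])
            rsum(data=[])
            -> return 0
          -> return 17
        -> return 30
      -> return 46
    -> return 51
  -> return 63
-> return 64

Final answer: 64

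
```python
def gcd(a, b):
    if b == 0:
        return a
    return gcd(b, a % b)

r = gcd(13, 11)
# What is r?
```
Call trace:
gcd(a=13, b=11)
  gcd(a=11, b=2)
    gcd(a=2, b=1)
      gcd(a=1, b=0)
      -> return 1
    -> return 1
  -> return 1
-> return 1

Final answer: 1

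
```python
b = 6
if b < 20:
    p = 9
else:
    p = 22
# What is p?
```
Trace:
  b=6
  b=6, p=9

Final answer: 9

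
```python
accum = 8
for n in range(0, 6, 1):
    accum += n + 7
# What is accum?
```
Trace:
  accum=8
  accum=15, n=0
  accum=23, n=1
  accum=32, n=2
  accum=42, n=3
  accum=53, n=4
  accum=65, n=5

Final answer: 65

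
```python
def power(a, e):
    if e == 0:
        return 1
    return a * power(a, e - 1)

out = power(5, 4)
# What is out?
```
Call trace:
power(a=5, e=4)
  power(a=5, e=3)
    power(a=5, e=2)
      power(a=5, e=1)
        power(a=5, e=0)
        -> return 1
      -> return 5
    -> return 25
  -> return 125
-> return 625

Final answer: 625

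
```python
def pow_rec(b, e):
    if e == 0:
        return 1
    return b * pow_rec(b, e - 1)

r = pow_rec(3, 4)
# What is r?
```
Call trace:
pow_rec(b=3, e=4)
  pow_rec(b=3, e=3)
    pow_rec(b=3, e=2)
      pow_rec(b=3, e=1)
        pow_rec(b=3, e=0)
        -> return 1
      -> return 3
    -> return 9
  -> return 27
-> return 81

Final answer: 81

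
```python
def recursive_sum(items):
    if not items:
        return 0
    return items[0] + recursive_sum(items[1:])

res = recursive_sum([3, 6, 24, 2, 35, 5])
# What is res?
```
Call trace:
recursive_sum(items=[3, 6, 24, 2, 35, 5])
  recursive_sum(items=[6, 24, 2, 35, 5])
    recursive_sum(items=[24, 2, 35, 5])
      recursive_sum(items=[2, 35, 5])
        recursive_sum(items=[35, 5])
          recursive_sum(items=[5])
            recursive_sum(items=[])
            -> return 0
          -> return 5
        -> return 40
      -> return 42
    -> return 66
  -> return 72
-> return 75

Final answer: 75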